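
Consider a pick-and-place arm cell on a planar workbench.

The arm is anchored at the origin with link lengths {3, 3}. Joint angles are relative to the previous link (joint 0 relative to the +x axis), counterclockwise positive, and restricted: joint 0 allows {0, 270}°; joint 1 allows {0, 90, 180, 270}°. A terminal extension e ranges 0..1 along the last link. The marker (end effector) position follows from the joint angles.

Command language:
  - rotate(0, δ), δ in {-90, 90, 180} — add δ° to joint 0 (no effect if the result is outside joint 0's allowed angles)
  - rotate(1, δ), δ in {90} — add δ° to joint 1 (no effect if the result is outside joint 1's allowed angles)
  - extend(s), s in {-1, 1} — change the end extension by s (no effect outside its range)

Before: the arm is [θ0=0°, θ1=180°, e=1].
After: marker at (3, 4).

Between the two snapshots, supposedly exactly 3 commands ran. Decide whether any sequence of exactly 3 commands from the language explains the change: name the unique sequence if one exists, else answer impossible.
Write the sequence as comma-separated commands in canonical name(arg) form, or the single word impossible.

rotate(1, 90), rotate(1, 90), rotate(1, 90)

t0: [θ0=0°, θ1=180°, e=1]
1. rotate(1, 90) → [θ0=0°, θ1=270°, e=1]
2. rotate(1, 90) → [θ0=0°, θ1=0°, e=1]
3. rotate(1, 90) → [θ0=0°, θ1=90°, e=1]
all 216 alternatives checked — unique.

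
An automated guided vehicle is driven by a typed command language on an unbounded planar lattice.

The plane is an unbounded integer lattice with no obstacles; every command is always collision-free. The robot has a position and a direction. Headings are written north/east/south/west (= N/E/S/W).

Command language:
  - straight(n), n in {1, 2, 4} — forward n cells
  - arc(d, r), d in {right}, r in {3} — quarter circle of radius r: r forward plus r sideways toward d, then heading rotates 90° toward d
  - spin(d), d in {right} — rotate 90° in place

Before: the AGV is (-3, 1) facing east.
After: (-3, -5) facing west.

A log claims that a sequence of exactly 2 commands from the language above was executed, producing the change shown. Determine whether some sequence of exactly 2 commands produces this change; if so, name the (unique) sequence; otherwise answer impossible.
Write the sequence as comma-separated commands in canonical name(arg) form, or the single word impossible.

arc(right, 3), arc(right, 3)

key: position moved to (-3,-5) AND the heading swung to W — translation plus rotation needed
begin: (-3, 1) facing east
t=1 arc(right, 3) ⇒ (0, -2) facing south
t=2 arc(right, 3) ⇒ (-3, -5) facing west
no rival 2-sequence matches.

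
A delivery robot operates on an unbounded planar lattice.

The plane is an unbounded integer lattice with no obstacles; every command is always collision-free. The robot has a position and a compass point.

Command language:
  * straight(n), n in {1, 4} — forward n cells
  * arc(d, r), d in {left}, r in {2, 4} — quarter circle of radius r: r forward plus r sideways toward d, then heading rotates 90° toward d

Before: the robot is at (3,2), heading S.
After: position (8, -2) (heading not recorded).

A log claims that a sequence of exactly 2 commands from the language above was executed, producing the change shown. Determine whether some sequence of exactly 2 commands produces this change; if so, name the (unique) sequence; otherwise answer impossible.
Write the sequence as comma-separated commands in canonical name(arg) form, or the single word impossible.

key: running straight(1) before arc(left, 4) would end elsewhere — order is forced
from: at (3,2), heading S
[1] after arc(left, 4): at (7,-2), heading E
[2] after straight(1): at (8,-2), heading E
no other 2-command option fits: unique.

arc(left, 4), straight(1)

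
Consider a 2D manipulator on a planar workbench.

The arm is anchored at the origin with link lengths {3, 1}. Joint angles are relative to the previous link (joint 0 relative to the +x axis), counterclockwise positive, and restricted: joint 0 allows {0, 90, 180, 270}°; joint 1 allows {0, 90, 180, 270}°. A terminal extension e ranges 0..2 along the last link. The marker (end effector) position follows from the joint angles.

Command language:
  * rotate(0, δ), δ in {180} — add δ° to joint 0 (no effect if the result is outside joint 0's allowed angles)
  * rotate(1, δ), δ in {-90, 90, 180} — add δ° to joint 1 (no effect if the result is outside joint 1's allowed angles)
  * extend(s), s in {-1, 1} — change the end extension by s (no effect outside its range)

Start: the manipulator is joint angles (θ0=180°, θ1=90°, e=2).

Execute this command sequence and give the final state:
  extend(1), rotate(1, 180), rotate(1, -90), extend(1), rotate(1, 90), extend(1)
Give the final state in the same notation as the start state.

joint angles (θ0=180°, θ1=270°, e=2)

t0: joint angles (θ0=180°, θ1=90°, e=2)
step 1 (extend(1)): joint angles (θ0=180°, θ1=90°, e=2)
step 2 (rotate(1, 180)): joint angles (θ0=180°, θ1=270°, e=2)
step 3 (rotate(1, -90)): joint angles (θ0=180°, θ1=180°, e=2)
step 4 (extend(1)): joint angles (θ0=180°, θ1=180°, e=2)
step 5 (rotate(1, 90)): joint angles (θ0=180°, θ1=270°, e=2)
step 6 (extend(1)): joint angles (θ0=180°, θ1=270°, e=2)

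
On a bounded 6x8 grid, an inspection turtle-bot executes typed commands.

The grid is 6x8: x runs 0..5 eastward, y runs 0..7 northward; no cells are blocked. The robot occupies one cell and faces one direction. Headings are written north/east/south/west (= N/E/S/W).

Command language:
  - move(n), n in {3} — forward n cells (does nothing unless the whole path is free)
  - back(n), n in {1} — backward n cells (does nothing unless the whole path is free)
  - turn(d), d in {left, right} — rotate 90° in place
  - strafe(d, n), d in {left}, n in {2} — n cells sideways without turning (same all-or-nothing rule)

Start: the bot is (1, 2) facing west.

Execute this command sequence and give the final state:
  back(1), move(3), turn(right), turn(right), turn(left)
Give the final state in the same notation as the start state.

(2, 2) facing north

start: (1, 2) facing west
t=1 back(1) ⇒ (2, 2) facing west
t=2 move(3) ⇒ (2, 2) facing west
t=3 turn(right) ⇒ (2, 2) facing north
t=4 turn(right) ⇒ (2, 2) facing east
t=5 turn(left) ⇒ (2, 2) facing north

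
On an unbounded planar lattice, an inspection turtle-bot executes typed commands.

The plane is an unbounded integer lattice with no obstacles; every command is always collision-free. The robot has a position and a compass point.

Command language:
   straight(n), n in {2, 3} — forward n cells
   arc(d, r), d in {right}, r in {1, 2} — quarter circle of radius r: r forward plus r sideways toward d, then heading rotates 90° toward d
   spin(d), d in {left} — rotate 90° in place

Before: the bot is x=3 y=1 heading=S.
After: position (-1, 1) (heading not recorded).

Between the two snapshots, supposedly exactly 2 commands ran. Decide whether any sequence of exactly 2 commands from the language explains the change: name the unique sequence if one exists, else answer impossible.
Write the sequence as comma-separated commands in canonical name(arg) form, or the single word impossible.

arc(right, 2), arc(right, 2)

from: x=3 y=1 heading=S
t=1 arc(right, 2) ⇒ x=1 y=-1 heading=W
t=2 arc(right, 2) ⇒ x=-1 y=1 heading=N
all 25 alternatives checked — unique.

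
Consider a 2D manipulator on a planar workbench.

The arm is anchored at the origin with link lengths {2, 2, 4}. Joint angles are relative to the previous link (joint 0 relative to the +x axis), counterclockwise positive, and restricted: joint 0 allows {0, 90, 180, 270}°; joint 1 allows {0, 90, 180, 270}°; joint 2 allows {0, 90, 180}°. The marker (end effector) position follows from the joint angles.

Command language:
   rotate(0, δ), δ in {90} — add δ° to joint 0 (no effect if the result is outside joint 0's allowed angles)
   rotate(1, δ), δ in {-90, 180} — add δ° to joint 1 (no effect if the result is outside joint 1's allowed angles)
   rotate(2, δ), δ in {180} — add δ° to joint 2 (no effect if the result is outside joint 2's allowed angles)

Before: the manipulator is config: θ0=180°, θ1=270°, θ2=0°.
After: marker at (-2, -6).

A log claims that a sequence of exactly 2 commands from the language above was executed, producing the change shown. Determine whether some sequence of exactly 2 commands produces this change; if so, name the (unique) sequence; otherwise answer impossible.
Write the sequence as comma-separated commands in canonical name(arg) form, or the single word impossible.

from: config: θ0=180°, θ1=270°, θ2=0°
step 1 (rotate(1, -90)): config: θ0=180°, θ1=180°, θ2=0°
step 2 (rotate(1, -90)): config: θ0=180°, θ1=90°, θ2=0°
no rival 2-sequence matches.

rotate(1, -90), rotate(1, -90)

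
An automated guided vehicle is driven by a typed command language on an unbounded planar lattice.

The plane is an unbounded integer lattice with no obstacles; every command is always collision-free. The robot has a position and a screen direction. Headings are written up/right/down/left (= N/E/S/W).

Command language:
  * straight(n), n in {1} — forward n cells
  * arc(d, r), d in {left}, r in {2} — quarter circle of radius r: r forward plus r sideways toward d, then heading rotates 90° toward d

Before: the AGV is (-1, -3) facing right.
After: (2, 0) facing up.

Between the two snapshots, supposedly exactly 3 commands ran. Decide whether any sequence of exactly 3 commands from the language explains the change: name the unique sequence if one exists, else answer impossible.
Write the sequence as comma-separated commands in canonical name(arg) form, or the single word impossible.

key: position moved to (2,0) AND the heading swung to N — translation plus rotation needed
from: (-1, -3) facing right
[1] after straight(1): (0, -3) facing right
[2] after arc(left, 2): (2, -1) facing up
[3] after straight(1): (2, 0) facing up
all 8 alternatives checked — unique.

straight(1), arc(left, 2), straight(1)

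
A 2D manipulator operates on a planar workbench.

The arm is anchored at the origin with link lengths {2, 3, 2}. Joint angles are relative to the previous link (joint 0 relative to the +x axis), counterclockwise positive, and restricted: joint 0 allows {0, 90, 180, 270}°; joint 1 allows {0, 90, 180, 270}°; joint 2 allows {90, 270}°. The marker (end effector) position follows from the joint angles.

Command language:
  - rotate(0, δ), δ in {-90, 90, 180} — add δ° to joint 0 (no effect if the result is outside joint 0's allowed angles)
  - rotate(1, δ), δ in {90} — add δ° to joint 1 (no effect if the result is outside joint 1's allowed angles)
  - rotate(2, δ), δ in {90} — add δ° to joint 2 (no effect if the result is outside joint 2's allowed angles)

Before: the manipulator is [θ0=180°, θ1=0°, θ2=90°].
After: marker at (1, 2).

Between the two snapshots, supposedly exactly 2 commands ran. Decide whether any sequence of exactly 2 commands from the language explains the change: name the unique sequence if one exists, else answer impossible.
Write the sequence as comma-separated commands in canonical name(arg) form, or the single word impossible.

rotate(1, 90), rotate(1, 90)

begin: [θ0=180°, θ1=0°, θ2=90°]
t=1 rotate(1, 90) ⇒ [θ0=180°, θ1=90°, θ2=90°]
t=2 rotate(1, 90) ⇒ [θ0=180°, θ1=180°, θ2=90°]
uniquely the one of 25 2-step routes that fits.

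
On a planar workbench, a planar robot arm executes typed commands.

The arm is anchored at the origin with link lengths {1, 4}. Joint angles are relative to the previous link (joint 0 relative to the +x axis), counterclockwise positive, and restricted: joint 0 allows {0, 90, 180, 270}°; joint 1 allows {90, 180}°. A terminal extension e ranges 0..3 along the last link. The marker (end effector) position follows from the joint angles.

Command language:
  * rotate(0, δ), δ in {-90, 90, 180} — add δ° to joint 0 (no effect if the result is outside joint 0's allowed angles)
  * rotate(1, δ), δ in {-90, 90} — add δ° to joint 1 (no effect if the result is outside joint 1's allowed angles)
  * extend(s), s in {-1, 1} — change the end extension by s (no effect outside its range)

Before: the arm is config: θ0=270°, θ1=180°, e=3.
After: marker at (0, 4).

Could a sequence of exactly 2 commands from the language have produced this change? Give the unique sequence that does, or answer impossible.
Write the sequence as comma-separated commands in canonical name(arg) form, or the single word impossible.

from: config: θ0=270°, θ1=180°, e=3
step 1 (extend(-1)): config: θ0=270°, θ1=180°, e=2
step 2 (extend(-1)): config: θ0=270°, θ1=180°, e=1
all 49 alternatives checked — unique.

extend(-1), extend(-1)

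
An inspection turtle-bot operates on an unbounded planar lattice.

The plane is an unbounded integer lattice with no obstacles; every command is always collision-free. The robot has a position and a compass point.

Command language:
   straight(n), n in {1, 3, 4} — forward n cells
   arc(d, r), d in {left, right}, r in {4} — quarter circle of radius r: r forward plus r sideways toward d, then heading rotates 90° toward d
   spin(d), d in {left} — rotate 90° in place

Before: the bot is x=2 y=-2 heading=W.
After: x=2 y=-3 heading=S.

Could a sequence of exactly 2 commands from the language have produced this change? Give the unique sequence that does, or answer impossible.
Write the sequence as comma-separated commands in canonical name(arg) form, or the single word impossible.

key: cell and facing (now S) both changed — the 2 commands mix motion and turning
start: x=2 y=-2 heading=W
t=1 spin(left) ⇒ x=2 y=-2 heading=S
t=2 straight(1) ⇒ x=2 y=-3 heading=S
uniquely the one of 36 2-step routes that fits.

spin(left), straight(1)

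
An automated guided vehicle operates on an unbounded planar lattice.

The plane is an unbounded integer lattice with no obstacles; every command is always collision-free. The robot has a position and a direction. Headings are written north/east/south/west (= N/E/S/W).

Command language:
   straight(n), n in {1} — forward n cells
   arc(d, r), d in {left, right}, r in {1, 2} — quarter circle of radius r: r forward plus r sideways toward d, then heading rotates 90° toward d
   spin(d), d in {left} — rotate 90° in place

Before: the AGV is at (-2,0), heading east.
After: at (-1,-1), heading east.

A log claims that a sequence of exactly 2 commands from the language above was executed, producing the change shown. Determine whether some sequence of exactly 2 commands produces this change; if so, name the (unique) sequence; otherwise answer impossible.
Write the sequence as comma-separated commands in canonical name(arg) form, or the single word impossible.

key: still facing E at the end — net rotation zero over 2 steps
initial: at (-2,0), heading east
t=1 arc(right, 1) ⇒ at (-1,-1), heading south
t=2 spin(left) ⇒ at (-1,-1), heading east
no other 2-command option fits: unique.

arc(right, 1), spin(left)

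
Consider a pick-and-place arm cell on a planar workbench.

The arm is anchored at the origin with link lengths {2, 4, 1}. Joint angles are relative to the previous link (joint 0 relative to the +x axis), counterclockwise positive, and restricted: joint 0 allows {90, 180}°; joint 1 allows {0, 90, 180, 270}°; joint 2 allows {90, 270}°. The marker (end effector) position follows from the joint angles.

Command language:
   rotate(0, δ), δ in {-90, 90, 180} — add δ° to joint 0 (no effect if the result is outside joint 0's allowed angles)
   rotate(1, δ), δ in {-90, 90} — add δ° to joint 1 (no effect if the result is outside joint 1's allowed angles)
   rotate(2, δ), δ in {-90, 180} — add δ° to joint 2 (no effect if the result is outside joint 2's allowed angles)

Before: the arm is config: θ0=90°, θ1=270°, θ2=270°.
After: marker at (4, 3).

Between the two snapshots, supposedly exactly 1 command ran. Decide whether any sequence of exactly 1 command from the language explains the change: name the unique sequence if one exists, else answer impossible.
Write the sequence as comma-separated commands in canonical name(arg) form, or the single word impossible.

t0: config: θ0=90°, θ1=270°, θ2=270°
1. rotate(2, 180) → config: θ0=90°, θ1=270°, θ2=90°
no other 1-command option fits: unique.

rotate(2, 180)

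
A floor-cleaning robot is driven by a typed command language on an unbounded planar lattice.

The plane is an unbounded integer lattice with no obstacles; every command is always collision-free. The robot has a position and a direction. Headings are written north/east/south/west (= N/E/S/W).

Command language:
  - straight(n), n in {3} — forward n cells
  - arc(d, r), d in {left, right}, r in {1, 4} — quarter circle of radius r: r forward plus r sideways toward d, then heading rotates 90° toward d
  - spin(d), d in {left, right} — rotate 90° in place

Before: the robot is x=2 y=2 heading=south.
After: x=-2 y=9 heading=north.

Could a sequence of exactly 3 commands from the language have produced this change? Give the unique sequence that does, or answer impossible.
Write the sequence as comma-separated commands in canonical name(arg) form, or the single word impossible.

spin(right), arc(right, 4), straight(3)

key: running straight(3) before spin(right) would end elsewhere — order is forced
from: x=2 y=2 heading=south
1. spin(right) → x=2 y=2 heading=west
2. arc(right, 4) → x=-2 y=6 heading=north
3. straight(3) → x=-2 y=9 heading=north
no rival 3-sequence matches.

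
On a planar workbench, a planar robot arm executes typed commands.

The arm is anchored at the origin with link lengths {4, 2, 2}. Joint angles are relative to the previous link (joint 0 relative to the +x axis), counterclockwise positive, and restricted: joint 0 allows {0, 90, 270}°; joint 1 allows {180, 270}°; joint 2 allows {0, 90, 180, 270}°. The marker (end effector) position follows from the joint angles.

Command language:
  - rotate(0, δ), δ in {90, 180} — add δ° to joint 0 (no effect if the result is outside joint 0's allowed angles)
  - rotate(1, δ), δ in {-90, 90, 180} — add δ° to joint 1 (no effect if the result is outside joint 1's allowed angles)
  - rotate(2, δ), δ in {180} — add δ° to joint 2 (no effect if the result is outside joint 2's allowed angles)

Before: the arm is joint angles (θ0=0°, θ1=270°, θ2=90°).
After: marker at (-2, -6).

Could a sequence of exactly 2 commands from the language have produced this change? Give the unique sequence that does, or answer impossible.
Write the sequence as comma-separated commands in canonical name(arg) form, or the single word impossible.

key: running rotate(0, 180) before rotate(0, 90) would end elsewhere — order is forced
from: joint angles (θ0=0°, θ1=270°, θ2=90°)
1. rotate(0, 90) → joint angles (θ0=90°, θ1=270°, θ2=90°)
2. rotate(0, 180) → joint angles (θ0=270°, θ1=270°, θ2=90°)
no rival 2-sequence matches.

rotate(0, 90), rotate(0, 180)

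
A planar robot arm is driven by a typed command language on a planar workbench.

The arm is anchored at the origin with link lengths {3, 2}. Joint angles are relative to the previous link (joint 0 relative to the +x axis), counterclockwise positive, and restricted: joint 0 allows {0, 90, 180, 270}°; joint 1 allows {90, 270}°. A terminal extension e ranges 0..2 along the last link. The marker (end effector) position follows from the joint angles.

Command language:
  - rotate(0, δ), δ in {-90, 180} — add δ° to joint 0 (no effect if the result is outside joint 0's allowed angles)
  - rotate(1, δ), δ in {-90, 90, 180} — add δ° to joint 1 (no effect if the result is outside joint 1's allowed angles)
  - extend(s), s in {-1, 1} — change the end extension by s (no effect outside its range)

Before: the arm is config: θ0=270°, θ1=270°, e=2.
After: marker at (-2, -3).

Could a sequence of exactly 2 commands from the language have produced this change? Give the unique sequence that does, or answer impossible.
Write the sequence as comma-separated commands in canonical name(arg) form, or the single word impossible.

t0: config: θ0=270°, θ1=270°, e=2
t=1 extend(-1) ⇒ config: θ0=270°, θ1=270°, e=1
t=2 extend(-1) ⇒ config: θ0=270°, θ1=270°, e=0
no rival 2-sequence matches.

extend(-1), extend(-1)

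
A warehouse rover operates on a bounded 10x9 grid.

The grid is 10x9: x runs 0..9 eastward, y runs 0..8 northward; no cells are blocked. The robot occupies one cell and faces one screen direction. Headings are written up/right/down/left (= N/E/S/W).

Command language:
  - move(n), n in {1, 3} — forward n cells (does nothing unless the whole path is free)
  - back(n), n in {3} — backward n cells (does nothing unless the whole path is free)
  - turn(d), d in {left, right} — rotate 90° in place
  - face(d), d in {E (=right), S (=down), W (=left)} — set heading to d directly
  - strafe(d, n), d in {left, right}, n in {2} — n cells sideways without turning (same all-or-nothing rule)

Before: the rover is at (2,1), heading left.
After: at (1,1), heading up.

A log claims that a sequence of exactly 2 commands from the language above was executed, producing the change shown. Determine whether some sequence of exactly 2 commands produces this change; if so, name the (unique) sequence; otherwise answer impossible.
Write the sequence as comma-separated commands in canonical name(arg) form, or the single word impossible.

key: position moved to (1,1) AND the heading swung to N — translation plus rotation needed
t0: at (2,1), heading left
[1] after move(1): at (1,1), heading left
[2] after turn(right): at (1,1), heading up
no rival 2-sequence matches.

move(1), turn(right)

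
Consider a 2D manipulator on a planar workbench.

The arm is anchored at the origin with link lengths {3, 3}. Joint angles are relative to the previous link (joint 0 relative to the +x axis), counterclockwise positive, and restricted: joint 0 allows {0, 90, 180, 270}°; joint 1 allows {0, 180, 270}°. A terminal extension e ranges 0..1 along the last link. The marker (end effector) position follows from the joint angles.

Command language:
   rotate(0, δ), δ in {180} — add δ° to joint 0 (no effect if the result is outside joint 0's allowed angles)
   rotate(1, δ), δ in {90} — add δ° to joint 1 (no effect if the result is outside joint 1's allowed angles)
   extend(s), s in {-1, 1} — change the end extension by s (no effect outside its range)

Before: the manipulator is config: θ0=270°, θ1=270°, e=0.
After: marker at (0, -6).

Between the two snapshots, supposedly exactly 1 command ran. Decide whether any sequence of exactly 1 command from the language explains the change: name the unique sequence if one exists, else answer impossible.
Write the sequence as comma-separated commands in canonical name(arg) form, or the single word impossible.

t0: config: θ0=270°, θ1=270°, e=0
[1] after rotate(1, 90): config: θ0=270°, θ1=0°, e=0
all 4 alternatives checked — unique.

rotate(1, 90)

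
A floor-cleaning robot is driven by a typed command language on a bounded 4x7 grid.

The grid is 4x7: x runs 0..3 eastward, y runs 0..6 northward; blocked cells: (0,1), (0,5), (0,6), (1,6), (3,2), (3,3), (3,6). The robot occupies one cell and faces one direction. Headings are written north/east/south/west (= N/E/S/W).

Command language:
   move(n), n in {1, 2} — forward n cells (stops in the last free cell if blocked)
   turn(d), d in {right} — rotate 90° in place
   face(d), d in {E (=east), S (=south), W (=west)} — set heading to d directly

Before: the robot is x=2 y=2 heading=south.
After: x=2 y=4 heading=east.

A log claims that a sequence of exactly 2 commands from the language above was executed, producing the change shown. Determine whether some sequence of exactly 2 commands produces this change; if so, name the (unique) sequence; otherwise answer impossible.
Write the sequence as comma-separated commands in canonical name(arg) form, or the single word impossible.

no 2-step route produces this change.

impossible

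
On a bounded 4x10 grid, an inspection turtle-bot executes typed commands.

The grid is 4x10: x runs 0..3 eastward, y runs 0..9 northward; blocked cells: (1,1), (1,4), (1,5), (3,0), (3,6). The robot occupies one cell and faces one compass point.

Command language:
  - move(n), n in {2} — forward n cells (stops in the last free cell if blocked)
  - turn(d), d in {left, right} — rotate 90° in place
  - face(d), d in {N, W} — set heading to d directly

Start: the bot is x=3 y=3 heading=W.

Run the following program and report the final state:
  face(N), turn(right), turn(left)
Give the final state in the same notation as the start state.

initial: x=3 y=3 heading=W
1. face(N) → x=3 y=3 heading=N
2. turn(right) → x=3 y=3 heading=E
3. turn(left) → x=3 y=3 heading=N

x=3 y=3 heading=N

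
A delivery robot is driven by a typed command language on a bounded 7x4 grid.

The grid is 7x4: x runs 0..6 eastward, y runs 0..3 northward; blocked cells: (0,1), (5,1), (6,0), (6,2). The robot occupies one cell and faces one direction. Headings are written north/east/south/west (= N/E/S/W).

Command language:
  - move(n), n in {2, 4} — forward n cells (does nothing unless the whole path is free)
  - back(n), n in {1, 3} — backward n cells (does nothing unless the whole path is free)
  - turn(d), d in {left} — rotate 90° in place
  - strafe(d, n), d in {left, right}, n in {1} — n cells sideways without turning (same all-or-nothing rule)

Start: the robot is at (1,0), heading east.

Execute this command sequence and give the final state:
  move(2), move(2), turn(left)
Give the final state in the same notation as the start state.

start: at (1,0), heading east
t=1 move(2) ⇒ at (3,0), heading east
t=2 move(2) ⇒ at (5,0), heading east
t=3 turn(left) ⇒ at (5,0), heading north

at (5,0), heading north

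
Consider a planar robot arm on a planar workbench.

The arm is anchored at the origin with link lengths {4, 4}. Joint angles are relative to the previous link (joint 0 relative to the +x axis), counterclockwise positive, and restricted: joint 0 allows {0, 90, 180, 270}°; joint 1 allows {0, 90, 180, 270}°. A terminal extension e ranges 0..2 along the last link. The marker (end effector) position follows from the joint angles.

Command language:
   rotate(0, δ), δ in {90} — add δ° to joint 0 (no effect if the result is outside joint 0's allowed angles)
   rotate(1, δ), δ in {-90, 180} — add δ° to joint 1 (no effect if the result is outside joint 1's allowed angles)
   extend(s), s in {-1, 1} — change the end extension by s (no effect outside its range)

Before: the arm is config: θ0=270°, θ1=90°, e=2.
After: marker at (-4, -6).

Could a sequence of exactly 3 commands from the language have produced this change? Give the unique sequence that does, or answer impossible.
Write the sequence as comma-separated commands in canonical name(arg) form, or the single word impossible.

from: config: θ0=270°, θ1=90°, e=2
step 1 (rotate(0, 90)): config: θ0=0°, θ1=90°, e=2
step 2 (rotate(0, 90)): config: θ0=90°, θ1=90°, e=2
step 3 (rotate(0, 90)): config: θ0=180°, θ1=90°, e=2
no rival 3-sequence matches.

rotate(0, 90), rotate(0, 90), rotate(0, 90)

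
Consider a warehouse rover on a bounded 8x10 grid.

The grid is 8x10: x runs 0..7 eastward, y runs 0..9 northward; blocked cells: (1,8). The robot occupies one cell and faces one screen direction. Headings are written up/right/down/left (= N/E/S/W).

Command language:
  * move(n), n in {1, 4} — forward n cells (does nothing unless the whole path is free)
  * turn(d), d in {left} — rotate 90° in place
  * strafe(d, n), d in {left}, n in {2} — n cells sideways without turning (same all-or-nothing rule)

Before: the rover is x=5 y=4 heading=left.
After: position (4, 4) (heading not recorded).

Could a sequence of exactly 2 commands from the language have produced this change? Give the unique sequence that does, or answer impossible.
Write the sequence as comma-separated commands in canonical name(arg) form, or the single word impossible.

move(1), turn(left)

key: running turn(left) before move(1) would end elsewhere — order is forced
from: x=5 y=4 heading=left
1. move(1) → x=4 y=4 heading=left
2. turn(left) → x=4 y=4 heading=down
no other 2-command option fits: unique.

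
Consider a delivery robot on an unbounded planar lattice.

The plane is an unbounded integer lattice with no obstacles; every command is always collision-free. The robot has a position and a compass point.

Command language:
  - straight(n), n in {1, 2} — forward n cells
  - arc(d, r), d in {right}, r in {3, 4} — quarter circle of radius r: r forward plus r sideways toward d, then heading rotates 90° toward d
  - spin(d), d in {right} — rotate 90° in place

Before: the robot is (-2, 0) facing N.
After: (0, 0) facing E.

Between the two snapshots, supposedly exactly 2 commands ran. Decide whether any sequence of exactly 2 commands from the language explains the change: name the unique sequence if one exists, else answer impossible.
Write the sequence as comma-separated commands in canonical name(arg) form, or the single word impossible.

spin(right), straight(2)

key: cell and facing (now E) both changed — the 2 commands mix motion and turning
t0: (-2, 0) facing N
[1] after spin(right): (-2, 0) facing E
[2] after straight(2): (0, 0) facing E
no rival 2-sequence matches.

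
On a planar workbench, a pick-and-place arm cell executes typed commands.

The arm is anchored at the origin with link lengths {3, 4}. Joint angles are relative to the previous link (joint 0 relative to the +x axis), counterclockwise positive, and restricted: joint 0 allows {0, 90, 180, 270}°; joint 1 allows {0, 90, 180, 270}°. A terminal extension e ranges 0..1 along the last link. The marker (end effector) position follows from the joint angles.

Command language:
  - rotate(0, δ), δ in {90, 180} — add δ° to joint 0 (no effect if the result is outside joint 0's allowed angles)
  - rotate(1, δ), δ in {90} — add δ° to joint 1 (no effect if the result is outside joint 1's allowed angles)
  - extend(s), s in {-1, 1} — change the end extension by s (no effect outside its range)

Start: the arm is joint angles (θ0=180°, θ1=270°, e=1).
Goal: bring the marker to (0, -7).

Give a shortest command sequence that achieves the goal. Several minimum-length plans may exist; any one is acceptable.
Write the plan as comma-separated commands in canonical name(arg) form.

t0: joint angles (θ0=180°, θ1=270°, e=1)
t=1 rotate(1, 90) ⇒ joint angles (θ0=180°, θ1=0°, e=1)
t=2 extend(-1) ⇒ joint angles (θ0=180°, θ1=0°, e=0)
t=3 rotate(0, 90) ⇒ joint angles (θ0=270°, θ1=0°, e=0)
shorter routes all fall short; 3 is best.

rotate(1, 90), extend(-1), rotate(0, 90)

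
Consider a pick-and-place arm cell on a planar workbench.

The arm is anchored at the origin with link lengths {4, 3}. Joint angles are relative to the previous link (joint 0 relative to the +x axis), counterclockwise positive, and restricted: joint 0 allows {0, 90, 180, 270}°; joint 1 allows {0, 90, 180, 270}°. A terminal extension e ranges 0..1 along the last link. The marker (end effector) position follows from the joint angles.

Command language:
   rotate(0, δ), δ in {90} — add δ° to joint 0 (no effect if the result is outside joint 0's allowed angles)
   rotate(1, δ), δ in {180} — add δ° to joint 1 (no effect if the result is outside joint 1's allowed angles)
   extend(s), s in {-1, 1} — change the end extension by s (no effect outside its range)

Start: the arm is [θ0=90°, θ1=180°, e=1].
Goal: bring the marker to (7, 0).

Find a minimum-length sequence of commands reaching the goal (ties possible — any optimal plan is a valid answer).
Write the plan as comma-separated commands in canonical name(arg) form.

rotate(0, 90), rotate(0, 90), rotate(0, 90), rotate(1, 180), extend(-1)

t0: [θ0=90°, θ1=180°, e=1]
t=1 rotate(0, 90) ⇒ [θ0=180°, θ1=180°, e=1]
t=2 rotate(0, 90) ⇒ [θ0=270°, θ1=180°, e=1]
t=3 rotate(0, 90) ⇒ [θ0=0°, θ1=180°, e=1]
t=4 rotate(1, 180) ⇒ [θ0=0°, θ1=0°, e=1]
t=5 extend(-1) ⇒ [θ0=0°, θ1=0°, e=0]
no 4-step plan works, so 5 is optimal.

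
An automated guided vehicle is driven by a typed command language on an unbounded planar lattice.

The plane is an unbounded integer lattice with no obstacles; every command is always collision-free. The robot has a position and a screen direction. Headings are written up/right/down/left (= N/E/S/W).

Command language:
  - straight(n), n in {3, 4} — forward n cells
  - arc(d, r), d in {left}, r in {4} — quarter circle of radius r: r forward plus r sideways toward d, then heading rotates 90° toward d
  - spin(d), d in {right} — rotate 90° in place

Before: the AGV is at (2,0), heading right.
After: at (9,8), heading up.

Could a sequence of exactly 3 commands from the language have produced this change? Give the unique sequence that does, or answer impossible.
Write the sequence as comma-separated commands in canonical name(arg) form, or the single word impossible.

key: order matters: swapping straight(3) and straight(4) lands elsewhere
from: at (2,0), heading right
[1] after straight(3): at (5,0), heading right
[2] after arc(left, 4): at (9,4), heading up
[3] after straight(4): at (9,8), heading up
no rival 3-sequence matches.

straight(3), arc(left, 4), straight(4)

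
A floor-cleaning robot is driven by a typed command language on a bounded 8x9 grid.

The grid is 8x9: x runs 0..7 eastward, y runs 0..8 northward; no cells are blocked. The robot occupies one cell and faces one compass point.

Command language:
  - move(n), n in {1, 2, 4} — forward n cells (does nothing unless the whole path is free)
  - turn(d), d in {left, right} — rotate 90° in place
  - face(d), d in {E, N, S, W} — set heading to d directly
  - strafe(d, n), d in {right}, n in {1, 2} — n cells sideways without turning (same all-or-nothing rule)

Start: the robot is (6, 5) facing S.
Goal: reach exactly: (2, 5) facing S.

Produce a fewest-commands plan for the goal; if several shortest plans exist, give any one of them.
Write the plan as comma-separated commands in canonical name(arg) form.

strafe(right, 2), strafe(right, 2)

start: (6, 5) facing S
step 1 (strafe(right, 2)): (4, 5) facing S
step 2 (strafe(right, 2)): (2, 5) facing S
minimal: 2 command(s), checked below 2.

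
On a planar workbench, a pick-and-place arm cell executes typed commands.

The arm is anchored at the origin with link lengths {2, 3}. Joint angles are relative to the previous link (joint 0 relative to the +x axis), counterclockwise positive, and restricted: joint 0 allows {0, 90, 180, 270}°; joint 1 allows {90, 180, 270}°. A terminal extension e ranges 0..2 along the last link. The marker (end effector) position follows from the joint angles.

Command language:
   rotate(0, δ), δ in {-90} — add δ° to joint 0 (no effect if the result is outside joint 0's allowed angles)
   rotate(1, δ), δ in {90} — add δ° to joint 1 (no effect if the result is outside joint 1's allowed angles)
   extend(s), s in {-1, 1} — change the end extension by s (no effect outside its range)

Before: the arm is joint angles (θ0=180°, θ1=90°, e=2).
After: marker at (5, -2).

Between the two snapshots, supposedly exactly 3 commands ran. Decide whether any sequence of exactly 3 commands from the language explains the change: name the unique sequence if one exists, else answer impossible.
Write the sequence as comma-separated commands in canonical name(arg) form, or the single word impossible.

rotate(0, -90), rotate(0, -90), rotate(0, -90)

start: joint angles (θ0=180°, θ1=90°, e=2)
[1] after rotate(0, -90): joint angles (θ0=90°, θ1=90°, e=2)
[2] after rotate(0, -90): joint angles (θ0=0°, θ1=90°, e=2)
[3] after rotate(0, -90): joint angles (θ0=270°, θ1=90°, e=2)
all 64 alternatives checked — unique.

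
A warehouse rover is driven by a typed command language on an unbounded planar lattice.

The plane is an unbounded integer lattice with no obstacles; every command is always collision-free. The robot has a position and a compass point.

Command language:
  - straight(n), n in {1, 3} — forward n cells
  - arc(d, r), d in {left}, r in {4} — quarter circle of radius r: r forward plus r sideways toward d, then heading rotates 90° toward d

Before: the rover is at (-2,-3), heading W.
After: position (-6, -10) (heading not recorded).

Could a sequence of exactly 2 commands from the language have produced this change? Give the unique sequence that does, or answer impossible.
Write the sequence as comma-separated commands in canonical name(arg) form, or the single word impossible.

arc(left, 4), straight(3)

key: order matters: swapping arc(left, 4) and straight(3) lands elsewhere
start: at (-2,-3), heading W
1. arc(left, 4) → at (-6,-7), heading S
2. straight(3) → at (-6,-10), heading S
uniquely the one of 9 2-step routes that fits.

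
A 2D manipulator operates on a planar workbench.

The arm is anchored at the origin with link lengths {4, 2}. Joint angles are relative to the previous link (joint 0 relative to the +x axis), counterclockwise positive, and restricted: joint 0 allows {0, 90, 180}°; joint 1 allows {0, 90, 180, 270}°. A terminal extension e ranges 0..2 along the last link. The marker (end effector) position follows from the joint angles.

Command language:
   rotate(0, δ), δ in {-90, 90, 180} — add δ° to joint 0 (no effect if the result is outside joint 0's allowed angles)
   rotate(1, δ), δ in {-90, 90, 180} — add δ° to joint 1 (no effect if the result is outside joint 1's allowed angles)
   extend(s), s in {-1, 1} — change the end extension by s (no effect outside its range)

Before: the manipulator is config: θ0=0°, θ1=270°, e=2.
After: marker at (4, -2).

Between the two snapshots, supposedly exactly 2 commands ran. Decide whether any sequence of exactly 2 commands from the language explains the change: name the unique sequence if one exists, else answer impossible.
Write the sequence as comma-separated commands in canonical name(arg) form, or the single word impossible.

extend(-1), extend(-1)

begin: config: θ0=0°, θ1=270°, e=2
t=1 extend(-1) ⇒ config: θ0=0°, θ1=270°, e=1
t=2 extend(-1) ⇒ config: θ0=0°, θ1=270°, e=0
all 64 alternatives checked — unique.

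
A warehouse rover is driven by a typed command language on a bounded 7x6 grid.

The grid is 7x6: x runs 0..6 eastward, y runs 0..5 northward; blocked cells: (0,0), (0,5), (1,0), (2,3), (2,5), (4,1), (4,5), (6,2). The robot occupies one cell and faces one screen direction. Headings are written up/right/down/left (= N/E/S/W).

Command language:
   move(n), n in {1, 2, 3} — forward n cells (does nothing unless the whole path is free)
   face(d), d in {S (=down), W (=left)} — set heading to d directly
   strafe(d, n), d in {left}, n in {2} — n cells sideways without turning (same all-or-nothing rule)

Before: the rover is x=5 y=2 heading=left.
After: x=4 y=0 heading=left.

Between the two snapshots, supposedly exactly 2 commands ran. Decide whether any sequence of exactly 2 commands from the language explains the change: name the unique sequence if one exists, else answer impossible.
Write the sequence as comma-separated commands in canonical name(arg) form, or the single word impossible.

key: still facing W at the end — nothing in the sequence rotates
from: x=5 y=2 heading=left
[1] after strafe(left, 2): x=5 y=0 heading=left
[2] after move(1): x=4 y=0 heading=left
no rival 2-sequence matches.

strafe(left, 2), move(1)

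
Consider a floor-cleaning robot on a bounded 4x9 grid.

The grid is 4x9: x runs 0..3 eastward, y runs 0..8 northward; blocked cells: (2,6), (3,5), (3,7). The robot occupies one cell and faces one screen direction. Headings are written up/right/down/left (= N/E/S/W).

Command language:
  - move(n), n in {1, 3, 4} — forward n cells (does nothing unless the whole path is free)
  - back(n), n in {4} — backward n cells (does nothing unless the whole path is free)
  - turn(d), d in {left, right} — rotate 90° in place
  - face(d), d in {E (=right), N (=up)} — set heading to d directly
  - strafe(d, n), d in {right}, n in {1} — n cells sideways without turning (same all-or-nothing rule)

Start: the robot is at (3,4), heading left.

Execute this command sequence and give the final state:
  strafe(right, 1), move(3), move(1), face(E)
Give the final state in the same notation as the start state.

at (0,4), heading right

begin: at (3,4), heading left
t=1 strafe(right, 1) ⇒ at (3,4), heading left
t=2 move(3) ⇒ at (0,4), heading left
t=3 move(1) ⇒ at (0,4), heading left
t=4 face(E) ⇒ at (0,4), heading right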